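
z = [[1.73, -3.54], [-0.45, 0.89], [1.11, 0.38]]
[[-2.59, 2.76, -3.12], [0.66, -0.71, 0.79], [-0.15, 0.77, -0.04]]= z @ [[-0.33, 0.82, -0.29], [0.57, -0.38, 0.74]]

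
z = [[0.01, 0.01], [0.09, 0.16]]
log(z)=[[-5.34, 0.23], [2.04, -1.93]]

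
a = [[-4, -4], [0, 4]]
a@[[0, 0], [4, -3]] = [[-16, 12], [16, -12]]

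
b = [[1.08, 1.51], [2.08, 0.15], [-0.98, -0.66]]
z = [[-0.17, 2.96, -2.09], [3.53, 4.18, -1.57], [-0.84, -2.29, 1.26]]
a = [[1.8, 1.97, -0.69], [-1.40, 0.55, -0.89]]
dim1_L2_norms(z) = [3.63, 5.69, 2.75]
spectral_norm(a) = 2.78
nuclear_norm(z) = 9.19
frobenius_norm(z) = 7.29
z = b @ a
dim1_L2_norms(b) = [1.86, 2.09, 1.18]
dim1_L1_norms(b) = [2.59, 2.23, 1.64]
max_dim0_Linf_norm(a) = 1.97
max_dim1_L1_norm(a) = 4.46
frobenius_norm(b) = 3.03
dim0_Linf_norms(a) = [1.8, 1.97, 0.89]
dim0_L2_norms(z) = [3.63, 5.61, 2.9]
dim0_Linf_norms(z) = [3.53, 4.18, 2.09]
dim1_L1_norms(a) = [4.46, 2.84]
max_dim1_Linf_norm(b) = 2.08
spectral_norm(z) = 6.92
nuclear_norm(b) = 3.98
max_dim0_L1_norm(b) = 4.14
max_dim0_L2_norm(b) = 2.54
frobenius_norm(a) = 3.26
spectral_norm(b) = 2.79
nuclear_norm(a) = 4.49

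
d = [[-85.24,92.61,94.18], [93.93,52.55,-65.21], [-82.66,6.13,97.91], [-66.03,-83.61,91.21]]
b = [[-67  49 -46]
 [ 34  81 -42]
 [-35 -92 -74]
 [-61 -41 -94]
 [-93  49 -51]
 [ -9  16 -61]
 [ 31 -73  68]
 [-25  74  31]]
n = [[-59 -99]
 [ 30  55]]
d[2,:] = [-82.66, 6.13, 97.91]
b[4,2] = -51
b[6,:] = [31, -73, 68]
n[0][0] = -59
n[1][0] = 30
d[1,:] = [93.93, 52.55, -65.21]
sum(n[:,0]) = -29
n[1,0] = 30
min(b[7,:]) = -25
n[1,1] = 55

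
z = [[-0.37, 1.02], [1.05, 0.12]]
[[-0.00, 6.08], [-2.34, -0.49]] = z @ [[-2.14, -1.1], [-0.78, 5.56]]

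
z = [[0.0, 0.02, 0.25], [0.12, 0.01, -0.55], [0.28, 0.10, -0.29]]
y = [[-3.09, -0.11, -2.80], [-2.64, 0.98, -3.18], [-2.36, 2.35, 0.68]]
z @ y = [[-0.64, 0.61, 0.11], [0.9, -1.3, -0.74], [-0.44, -0.61, -1.30]]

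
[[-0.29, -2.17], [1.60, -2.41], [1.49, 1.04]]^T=[[-0.29,1.6,1.49], [-2.17,-2.41,1.04]]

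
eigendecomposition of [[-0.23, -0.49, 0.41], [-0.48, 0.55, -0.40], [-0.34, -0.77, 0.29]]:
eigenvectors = [[(-0.13+0.36j), (-0.13-0.36j), (0.43+0j)], [-0.49+0.07j, -0.49-0.07j, -0.74+0.00j], [(-0.78+0j), -0.78-0.00j, (0.52+0j)]]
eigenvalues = [(-0.25+0.23j), (-0.25-0.23j), (1.11+0j)]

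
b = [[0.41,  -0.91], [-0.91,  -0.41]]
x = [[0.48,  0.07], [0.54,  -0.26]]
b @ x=[[-0.29, 0.27], [-0.66, 0.04]]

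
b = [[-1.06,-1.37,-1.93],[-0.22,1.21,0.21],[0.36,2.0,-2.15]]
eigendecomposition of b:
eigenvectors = [[(0.88+0j), 0.88-0.00j, (-0.63+0j)], [0.04+0.04j, 0.04-0.04j, 0.71+0.00j], [(0.29-0.37j), (0.29+0.37j), 0.33+0.00j]]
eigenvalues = [(-1.75+0.75j), (-1.75-0.75j), (1.5+0j)]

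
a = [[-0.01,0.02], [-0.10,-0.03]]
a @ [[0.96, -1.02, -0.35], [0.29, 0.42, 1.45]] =[[-0.00, 0.02, 0.03], [-0.10, 0.09, -0.01]]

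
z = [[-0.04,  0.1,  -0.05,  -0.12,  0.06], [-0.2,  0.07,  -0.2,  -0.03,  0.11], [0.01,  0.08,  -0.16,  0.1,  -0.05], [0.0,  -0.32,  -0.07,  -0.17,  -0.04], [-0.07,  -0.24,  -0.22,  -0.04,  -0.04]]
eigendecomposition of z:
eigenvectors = [[0.31-0.25j, (0.31+0.25j), 0.19+0.15j, (0.19-0.15j), (0.54+0j)], [(0.4+0.35j), (0.4-0.35j), (0.02-0.06j), (0.02+0.06j), (-0.15+0j)], [(0.03+0.02j), (0.03-0.02j), -0.05-0.45j, (-0.05+0.45j), (-0.18+0j)], [-0.55+0.00j, (-0.55-0j), (0.65+0j), 0.65-0.00j, 0.17+0.00j], [-0.41+0.30j, (-0.41-0.3j), (0.43-0.36j), 0.43+0.36j, (0.79+0j)]]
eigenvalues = [(0.03+0.23j), (0.03-0.23j), (-0.2+0.1j), (-0.2-0.1j), (-0+0j)]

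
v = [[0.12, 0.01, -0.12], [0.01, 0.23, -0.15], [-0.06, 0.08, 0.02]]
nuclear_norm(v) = 0.47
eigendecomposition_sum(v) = [[0j, -0.00-0.00j, (0.01+0j)], [0j, -0.00-0.00j, 0.00+0.00j], [0.00+0.00j, -0.00-0.00j, 0.01+0.00j]] + [[0.06-0.01j,0.01+0.07j,-0.06-0.04j], [-0.09j,0.12+0.01j,(-0.08+0.09j)], [-0.03-0.03j,0.04-0.04j,(0.01+0.06j)]] + [[0.06+0.01j, 0.01-0.07j, -0.06+0.04j], [0.09j, 0.12-0.01j, -0.08-0.09j], [(-0.03+0.03j), (0.04+0.04j), 0.01-0.06j]]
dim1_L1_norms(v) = [0.25, 0.39, 0.16]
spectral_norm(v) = 0.29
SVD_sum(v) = [[0.01, 0.08, -0.06], [0.04, 0.21, -0.16], [0.01, 0.03, -0.03]] + [[0.1, -0.07, -0.06],[-0.03, 0.02, 0.02],[-0.07, 0.04, 0.04]] + [[0.0, 0.00, 0.00], [-0.0, -0.00, -0.0], [0.0, 0.00, 0.0]]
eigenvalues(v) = [(0.01+0j), (0.18+0.06j), (0.18-0.06j)]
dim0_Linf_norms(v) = [0.12, 0.23, 0.15]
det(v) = 0.00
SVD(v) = [[-0.33,0.82,0.47], [-0.93,-0.21,-0.3], [-0.14,-0.54,0.83]] @ diag([0.29232552877535256, 0.17118066836137866, 0.006554693399554111]) @ [[-0.14, -0.78, 0.60],[0.75, -0.48, -0.45],[0.65, 0.39, 0.65]]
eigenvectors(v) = [[(0.65+0j), (0.07+0.48j), 0.07-0.48j],  [(0.4+0j), 0.79+0.00j, (0.79-0j)],  [(0.64+0j), (0.26-0.28j), (0.26+0.28j)]]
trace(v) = 0.37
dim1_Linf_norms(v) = [0.12, 0.23, 0.08]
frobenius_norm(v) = 0.34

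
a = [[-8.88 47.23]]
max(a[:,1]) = 47.23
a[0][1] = 47.23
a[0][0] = -8.88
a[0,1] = 47.23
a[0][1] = 47.23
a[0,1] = 47.23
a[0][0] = -8.88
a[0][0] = -8.88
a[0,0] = -8.88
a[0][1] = 47.23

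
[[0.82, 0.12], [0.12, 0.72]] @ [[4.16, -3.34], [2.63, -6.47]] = [[3.73, -3.52], [2.39, -5.06]]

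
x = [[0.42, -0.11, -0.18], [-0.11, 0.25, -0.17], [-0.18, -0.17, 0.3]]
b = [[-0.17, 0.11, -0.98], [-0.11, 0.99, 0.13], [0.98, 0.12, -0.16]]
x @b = [[-0.24, -0.08, -0.40], [-0.18, 0.22, 0.17], [0.34, -0.15, 0.11]]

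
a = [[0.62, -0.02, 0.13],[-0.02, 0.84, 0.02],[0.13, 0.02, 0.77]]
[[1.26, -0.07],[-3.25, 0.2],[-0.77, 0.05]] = a @ [[2.17, -0.13], [-3.79, 0.23], [-1.27, 0.08]]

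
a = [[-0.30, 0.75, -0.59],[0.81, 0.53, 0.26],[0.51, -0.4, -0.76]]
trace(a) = -0.53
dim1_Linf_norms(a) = [0.75, 0.81, 0.76]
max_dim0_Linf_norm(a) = 0.81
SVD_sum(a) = [[-0.21, -0.02, 0.0],  [0.86, 0.09, -0.0],  [0.47, 0.05, -0.0]] + [[-0.09, 0.81, -0.06], [-0.05, 0.42, -0.03], [0.04, -0.40, 0.03]] + [[0.0,-0.04,-0.54], [-0.00,0.02,0.29], [0.0,-0.05,-0.78]]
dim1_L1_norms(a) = [1.64, 1.6, 1.67]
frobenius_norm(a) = 1.73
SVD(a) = [[-0.21, -0.82, 0.54], [0.86, -0.42, -0.3], [0.47, 0.4, 0.79]] @ diag([1.0031112641243443, 1.0017065981354487, 0.9966201297579568]) @ [[0.99, 0.11, -0.01], [0.11, -0.99, 0.07], [0.00, -0.07, -1.0]]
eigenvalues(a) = [(1+0j), (-0.77+0.64j), (-0.77-0.64j)]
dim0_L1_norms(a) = [1.62, 1.68, 1.61]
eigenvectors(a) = [[0.51+0.00j, (0.01+0.61j), (0.01-0.61j)], [0.86+0.00j, (0.03-0.36j), 0.03+0.36j], [-0.05+0.00j, (0.71+0j), 0.71-0.00j]]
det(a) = 1.00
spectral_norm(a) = 1.00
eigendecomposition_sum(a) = [[0.27+0.00j, (0.44-0j), -0.02+0.00j], [0.44+0.00j, 0.74-0.00j, (-0.04+0j)], [(-0.02-0j), -0.04+0.00j, 0.00+0.00j]] + [[-0.28+0.24j, (0.15-0.16j), (-0.28-0.32j)], [(0.18-0.12j), (-0.1+0.09j), 0.15+0.21j], [(0.27+0.34j), -0.18-0.18j, (-0.38+0.32j)]] + [[-0.28-0.24j, 0.15+0.16j, -0.28+0.32j], [0.18+0.12j, -0.10-0.09j, 0.15-0.21j], [0.27-0.34j, (-0.18+0.18j), (-0.38-0.32j)]]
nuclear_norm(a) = 3.00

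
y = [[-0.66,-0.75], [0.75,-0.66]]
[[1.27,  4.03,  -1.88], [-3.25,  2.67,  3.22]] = y @ [[-3.28, -0.66, 3.66], [1.19, -4.79, -0.72]]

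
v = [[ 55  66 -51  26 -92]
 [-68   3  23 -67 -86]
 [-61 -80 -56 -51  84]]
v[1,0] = -68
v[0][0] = 55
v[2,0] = -61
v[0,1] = 66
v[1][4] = -86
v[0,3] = 26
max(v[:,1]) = 66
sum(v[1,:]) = -195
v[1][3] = -67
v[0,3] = 26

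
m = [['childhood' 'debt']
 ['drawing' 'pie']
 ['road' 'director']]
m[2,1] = 'director'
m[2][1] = 'director'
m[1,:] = ['drawing', 'pie']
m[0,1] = 'debt'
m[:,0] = ['childhood', 'drawing', 'road']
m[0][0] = 'childhood'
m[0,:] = ['childhood', 'debt']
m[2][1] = 'director'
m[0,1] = 'debt'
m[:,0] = ['childhood', 'drawing', 'road']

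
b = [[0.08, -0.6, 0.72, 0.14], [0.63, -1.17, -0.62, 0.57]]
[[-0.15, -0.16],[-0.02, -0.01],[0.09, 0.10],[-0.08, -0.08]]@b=[[-0.11, 0.28, -0.01, -0.11],[-0.01, 0.02, -0.01, -0.01],[0.07, -0.17, 0.00, 0.07],[-0.06, 0.14, -0.01, -0.06]]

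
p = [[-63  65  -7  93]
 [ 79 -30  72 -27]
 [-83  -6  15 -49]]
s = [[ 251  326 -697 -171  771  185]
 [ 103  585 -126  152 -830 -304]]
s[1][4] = -830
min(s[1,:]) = -830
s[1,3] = 152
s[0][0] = 251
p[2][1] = -6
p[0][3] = 93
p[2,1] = -6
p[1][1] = -30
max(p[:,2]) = 72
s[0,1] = 326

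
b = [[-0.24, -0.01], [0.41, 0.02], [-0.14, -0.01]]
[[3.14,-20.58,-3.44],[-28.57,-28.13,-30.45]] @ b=[[-8.71, -0.41], [-0.41, 0.03]]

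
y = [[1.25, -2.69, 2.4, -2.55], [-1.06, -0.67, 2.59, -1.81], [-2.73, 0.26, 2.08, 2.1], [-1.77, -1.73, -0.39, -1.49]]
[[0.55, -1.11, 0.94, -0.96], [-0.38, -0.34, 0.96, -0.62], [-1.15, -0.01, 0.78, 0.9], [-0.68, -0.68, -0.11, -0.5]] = y @ [[0.4, 0.01, 0.0, -0.03], [0.01, 0.4, -0.03, -0.01], [0.0, -0.03, 0.37, 0.01], [-0.03, -0.01, 0.01, 0.38]]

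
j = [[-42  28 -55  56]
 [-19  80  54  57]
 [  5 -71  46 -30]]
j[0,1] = 28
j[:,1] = [28, 80, -71]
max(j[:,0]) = 5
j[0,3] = 56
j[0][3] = 56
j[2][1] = -71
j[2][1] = -71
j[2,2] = 46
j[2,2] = 46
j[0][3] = 56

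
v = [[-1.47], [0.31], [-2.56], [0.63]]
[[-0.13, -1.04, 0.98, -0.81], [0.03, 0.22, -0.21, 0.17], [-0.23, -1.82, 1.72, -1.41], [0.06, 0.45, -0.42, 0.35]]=v @ [[0.09,0.71,-0.67,0.55]]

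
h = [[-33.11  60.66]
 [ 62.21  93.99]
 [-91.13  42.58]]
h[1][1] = 93.99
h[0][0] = -33.11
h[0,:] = [-33.11, 60.66]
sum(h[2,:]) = -48.55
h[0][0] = -33.11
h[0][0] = -33.11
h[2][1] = 42.58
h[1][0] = 62.21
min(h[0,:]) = -33.11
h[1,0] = 62.21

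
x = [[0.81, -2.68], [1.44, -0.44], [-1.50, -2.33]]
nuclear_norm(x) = 5.80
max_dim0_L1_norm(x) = 5.45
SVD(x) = [[0.72, 0.47], [0.09, 0.66], [0.68, -0.58]] @ diag([3.5868343014782726, 2.2179313996918104]) @ [[-0.09, -1.0], [1.00, -0.09]]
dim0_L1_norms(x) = [3.75, 5.45]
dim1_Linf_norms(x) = [2.68, 1.44, 2.33]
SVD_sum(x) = [[-0.23, -2.59], [-0.03, -0.31], [-0.21, -2.44]] + [[1.04, -0.09], [1.47, -0.13], [-1.29, 0.11]]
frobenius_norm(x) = 4.22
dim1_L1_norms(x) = [3.49, 1.88, 3.83]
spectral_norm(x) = 3.59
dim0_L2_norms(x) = [2.23, 3.58]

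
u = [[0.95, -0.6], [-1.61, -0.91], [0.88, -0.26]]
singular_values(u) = [2.1, 1.06]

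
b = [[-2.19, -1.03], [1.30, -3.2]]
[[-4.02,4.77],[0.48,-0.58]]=b@[[1.60, -1.90], [0.5, -0.59]]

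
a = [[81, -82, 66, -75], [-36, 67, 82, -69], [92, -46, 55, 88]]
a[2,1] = -46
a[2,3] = 88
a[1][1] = 67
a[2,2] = 55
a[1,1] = 67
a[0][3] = -75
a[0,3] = -75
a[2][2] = 55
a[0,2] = 66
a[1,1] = 67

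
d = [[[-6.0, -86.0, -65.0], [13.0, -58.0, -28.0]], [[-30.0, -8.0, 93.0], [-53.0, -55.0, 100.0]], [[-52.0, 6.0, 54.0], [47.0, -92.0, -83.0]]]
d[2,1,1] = -92.0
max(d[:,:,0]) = 47.0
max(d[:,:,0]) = 47.0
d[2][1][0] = 47.0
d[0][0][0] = -6.0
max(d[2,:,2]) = 54.0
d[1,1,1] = -55.0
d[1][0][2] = 93.0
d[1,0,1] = -8.0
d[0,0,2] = -65.0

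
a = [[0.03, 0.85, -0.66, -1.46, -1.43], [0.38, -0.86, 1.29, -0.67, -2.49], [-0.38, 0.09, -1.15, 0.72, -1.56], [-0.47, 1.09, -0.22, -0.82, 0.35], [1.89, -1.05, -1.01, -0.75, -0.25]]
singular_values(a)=[3.52, 2.48, 2.32, 1.91, 0.0]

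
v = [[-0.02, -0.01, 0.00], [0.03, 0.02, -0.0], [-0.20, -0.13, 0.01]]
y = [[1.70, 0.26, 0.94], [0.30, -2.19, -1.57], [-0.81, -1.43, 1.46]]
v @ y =[[-0.04, 0.02, -0.00], [0.06, -0.04, -0.0], [-0.39, 0.22, 0.03]]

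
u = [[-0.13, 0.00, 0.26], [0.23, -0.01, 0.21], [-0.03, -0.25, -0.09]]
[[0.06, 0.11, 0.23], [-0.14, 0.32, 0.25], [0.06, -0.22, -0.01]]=u@[[-0.57, 0.73, 0.19], [-0.15, 0.50, -0.34], [-0.05, 0.77, 0.98]]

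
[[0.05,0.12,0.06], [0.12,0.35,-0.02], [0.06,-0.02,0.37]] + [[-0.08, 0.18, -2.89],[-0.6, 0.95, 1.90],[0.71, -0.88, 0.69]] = [[-0.03, 0.3, -2.83], [-0.48, 1.3, 1.88], [0.77, -0.9, 1.06]]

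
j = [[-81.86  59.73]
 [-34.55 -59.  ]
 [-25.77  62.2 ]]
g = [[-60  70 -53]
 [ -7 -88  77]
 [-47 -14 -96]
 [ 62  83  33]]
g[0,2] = -53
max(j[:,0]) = -25.77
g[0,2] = -53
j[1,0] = -34.55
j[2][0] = -25.77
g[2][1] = -14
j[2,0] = -25.77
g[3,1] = 83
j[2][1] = 62.2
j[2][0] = -25.77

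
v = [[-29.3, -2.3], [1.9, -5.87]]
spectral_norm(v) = 29.43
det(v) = 176.36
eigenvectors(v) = [[-1.00, 0.1], [0.08, -1.0]]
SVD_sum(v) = [[-29.32, -2.0], [1.49, 0.10]] + [[0.02, -0.30],[0.41, -5.97]]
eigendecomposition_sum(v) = [[-29.35, -2.90],[2.4, 0.24]] + [[0.05, 0.60], [-0.50, -6.11]]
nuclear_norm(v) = 35.42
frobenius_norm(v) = 30.03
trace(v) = -35.17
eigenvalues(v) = [-29.11, -6.06]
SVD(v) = [[-1.00, 0.05], [0.05, 1.0]] @ diag([29.426654152324527, 5.993239975128757]) @ [[1.0,0.07],[0.07,-1.0]]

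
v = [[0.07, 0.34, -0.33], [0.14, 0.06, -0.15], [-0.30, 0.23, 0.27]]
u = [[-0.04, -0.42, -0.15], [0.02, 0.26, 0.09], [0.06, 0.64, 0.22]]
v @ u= [[-0.02, -0.15, -0.05], [-0.01, -0.14, -0.05], [0.03, 0.36, 0.13]]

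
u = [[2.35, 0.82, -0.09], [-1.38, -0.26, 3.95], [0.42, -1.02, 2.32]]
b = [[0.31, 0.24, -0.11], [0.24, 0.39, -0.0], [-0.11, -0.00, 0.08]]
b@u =[[0.35, 0.30, 0.66], [0.03, 0.10, 1.52], [-0.22, -0.17, 0.20]]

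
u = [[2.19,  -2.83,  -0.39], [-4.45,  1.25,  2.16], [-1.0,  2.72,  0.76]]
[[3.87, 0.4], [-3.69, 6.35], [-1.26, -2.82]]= u@[[1.6, -2.08], [-0.38, -1.70], [1.81, -0.36]]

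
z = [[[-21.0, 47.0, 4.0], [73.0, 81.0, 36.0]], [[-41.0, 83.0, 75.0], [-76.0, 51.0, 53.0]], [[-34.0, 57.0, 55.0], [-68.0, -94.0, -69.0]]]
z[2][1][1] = -94.0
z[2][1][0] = -68.0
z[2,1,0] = -68.0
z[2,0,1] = 57.0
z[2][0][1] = 57.0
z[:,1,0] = [73.0, -76.0, -68.0]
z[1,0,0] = -41.0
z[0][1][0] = 73.0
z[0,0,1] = 47.0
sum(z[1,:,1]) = 134.0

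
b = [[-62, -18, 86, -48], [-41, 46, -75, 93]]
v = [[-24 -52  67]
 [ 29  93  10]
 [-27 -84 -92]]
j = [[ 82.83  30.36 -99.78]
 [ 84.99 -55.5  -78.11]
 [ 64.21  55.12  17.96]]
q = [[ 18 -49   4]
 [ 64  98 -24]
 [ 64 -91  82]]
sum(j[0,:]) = 13.409999999999997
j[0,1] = 30.36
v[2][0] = -27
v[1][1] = 93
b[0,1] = -18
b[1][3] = 93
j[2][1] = 55.12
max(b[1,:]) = 93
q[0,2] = 4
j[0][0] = 82.83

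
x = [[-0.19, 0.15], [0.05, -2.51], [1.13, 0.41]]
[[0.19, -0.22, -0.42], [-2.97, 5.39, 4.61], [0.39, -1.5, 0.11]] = x @ [[-0.08,-0.54,0.76], [1.18,-2.16,-1.82]]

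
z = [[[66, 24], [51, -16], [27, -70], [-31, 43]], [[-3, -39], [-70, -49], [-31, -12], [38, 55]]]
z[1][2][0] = -31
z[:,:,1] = [[24, -16, -70, 43], [-39, -49, -12, 55]]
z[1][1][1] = -49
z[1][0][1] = -39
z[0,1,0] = 51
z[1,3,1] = 55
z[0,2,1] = -70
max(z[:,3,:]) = 55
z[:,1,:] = [[51, -16], [-70, -49]]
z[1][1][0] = -70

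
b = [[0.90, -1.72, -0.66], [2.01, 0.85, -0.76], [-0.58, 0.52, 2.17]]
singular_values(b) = [3.03, 2.02, 1.26]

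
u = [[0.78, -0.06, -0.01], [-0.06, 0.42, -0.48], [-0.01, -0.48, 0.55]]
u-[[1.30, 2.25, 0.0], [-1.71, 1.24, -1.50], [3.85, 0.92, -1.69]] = [[-0.52, -2.31, -0.01], [1.65, -0.82, 1.02], [-3.86, -1.4, 2.24]]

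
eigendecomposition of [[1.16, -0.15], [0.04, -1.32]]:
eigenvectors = [[1.0, 0.06],[0.02, 1.0]]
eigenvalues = [1.16, -1.32]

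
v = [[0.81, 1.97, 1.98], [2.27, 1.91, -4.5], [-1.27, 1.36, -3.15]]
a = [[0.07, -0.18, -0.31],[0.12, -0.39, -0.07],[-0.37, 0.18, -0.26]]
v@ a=[[-0.44, -0.56, -0.90], [2.05, -1.96, 0.33], [1.24, -0.87, 1.12]]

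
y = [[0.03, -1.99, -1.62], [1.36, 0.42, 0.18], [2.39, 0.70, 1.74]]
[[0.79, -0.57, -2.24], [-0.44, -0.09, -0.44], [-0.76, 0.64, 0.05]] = y @ [[-0.2,  -0.09,  -0.6], [-0.4,  -0.17,  0.63], [0.00,  0.56,  0.6]]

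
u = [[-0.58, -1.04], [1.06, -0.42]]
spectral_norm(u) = 1.24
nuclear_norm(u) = 2.33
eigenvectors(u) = [[(0.05-0.7j), (0.05+0.7j)], [-0.71+0.00j, -0.71-0.00j]]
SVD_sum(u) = [[-0.88, -0.48], [0.64, 0.35]] + [[0.30, -0.56],[0.42, -0.77]]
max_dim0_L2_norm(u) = 1.21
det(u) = 1.35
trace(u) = -1.00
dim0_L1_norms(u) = [1.64, 1.46]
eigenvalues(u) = [(-0.5+1.05j), (-0.5-1.05j)]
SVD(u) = [[-0.81,0.59], [0.59,0.81]] @ diag([1.2435929124442862, 1.0823477574783151]) @ [[0.88,0.48], [0.48,-0.88]]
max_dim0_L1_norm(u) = 1.64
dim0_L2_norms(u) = [1.21, 1.12]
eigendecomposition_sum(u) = [[(-0.29+0.5j), -0.52-0.25j], [(0.53+0.25j), -0.21+0.54j]] + [[-0.29-0.50j, (-0.52+0.25j)], [0.53-0.25j, -0.21-0.54j]]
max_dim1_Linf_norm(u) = 1.06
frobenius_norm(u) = 1.65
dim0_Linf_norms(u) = [1.06, 1.04]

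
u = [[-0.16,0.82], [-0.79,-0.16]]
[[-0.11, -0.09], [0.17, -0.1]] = u@[[-0.18, 0.14], [-0.17, -0.08]]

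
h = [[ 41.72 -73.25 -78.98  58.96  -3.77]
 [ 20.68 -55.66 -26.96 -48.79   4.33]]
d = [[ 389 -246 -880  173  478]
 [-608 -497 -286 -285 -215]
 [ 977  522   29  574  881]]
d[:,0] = [389, -608, 977]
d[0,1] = -246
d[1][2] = -286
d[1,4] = -215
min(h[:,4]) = -3.77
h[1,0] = 20.68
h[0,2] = -78.98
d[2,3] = 574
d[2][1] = 522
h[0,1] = -73.25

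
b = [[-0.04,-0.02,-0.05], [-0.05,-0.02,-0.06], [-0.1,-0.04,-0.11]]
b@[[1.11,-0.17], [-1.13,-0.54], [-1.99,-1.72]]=[[0.08, 0.1], [0.09, 0.12], [0.15, 0.23]]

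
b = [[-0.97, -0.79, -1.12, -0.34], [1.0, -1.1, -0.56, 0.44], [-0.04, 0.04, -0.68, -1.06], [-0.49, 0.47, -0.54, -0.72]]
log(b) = [[0.64+0.59j, (-2.04-0.05j), -1.57+0.93j, -0.22+0.99j], [1.92-0.65j, -0.89+0.05j, (-0.91-1.02j), -1.83-1.09j], [(0.4+0.72j), 0.90-0.06j, (0.15+1.14j), 0.89+1.21j], [-0.27+0.81j, (0.3-0.06j), (1.37+1.28j), (-0.12+1.36j)]]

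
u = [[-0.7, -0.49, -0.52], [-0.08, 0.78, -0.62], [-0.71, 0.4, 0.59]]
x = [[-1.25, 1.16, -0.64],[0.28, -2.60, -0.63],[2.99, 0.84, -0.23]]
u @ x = [[-0.82,  0.03,  0.88], [-1.54,  -2.64,  -0.30], [2.76,  -1.37,  0.07]]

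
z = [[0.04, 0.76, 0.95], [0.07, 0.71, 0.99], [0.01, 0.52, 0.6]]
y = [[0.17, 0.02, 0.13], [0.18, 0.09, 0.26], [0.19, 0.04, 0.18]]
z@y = [[0.32, 0.11, 0.37], [0.33, 0.10, 0.37], [0.21, 0.07, 0.24]]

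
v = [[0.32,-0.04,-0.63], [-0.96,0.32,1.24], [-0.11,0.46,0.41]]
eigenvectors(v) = [[0.31+0.00j,0.26+0.53j,0.26-0.53j],[(-0.84+0j),-0.61+0.00j,-0.61-0.00j],[(-0.45+0j),(0.43+0.29j),0.43-0.29j]]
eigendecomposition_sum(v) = [[(0.23+0j),(-0.19-0j),-0.41-0.00j], [-0.61-0.00j,(0.52+0j),1.11+0.00j], [-0.33-0.00j,(0.28+0j),0.59+0.00j]] + [[(0.05+0.17j), 0.08+0.07j, (-0.11-0.02j)],[-0.18-0.03j, (-0.1+0.04j), (0.07-0.09j)],[(0.11+0.11j), (0.09+0.02j), (-0.09+0.04j)]] + [[(0.05-0.17j),0.08-0.07j,(-0.11+0.02j)], [-0.18+0.03j,-0.10-0.04j,(0.07+0.09j)], [(0.11-0.11j),0.09-0.02j,-0.09-0.04j]]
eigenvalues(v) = [(1.34+0j), (-0.15+0.24j), (-0.15-0.24j)]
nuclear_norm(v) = 2.35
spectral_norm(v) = 1.81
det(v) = 0.11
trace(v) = 1.05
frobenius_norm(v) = 1.86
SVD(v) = [[-0.38, 0.22, 0.9], [0.88, -0.2, 0.42], [0.27, 0.95, -0.11]] @ diag([1.8094231923178656, 0.3987888007313398, 0.14579164418266977]) @ [[-0.55,0.23,0.8], [0.4,0.92,0.01], [-0.73,0.32,-0.6]]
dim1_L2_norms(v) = [0.71, 1.6, 0.63]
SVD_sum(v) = [[0.38, -0.16, -0.55], [-0.88, 0.37, 1.28], [-0.27, 0.12, 0.40]] + [[0.03,0.08,0.0], [-0.03,-0.07,-0.0], [0.15,0.35,0.0]] + [[-0.10, 0.04, -0.08], [-0.05, 0.02, -0.04], [0.01, -0.01, 0.01]]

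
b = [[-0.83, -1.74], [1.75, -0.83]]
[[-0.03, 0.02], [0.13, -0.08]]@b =[[0.06, 0.04], [-0.25, -0.16]]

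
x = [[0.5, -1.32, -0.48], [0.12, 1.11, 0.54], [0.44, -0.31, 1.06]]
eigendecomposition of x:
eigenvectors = [[(0.85+0j),0.70+0.00j,(0.7-0j)], [(0.22+0j),-0.38-0.21j,(-0.38+0.21j)], [-0.48+0.00j,0.13-0.55j,(0.13+0.55j)]]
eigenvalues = [(0.42+0j), (1.12+0.77j), (1.12-0.77j)]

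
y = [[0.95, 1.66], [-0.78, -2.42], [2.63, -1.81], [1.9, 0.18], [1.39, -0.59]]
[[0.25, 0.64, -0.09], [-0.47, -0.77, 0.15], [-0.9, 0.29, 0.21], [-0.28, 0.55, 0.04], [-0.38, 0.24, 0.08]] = y@ [[-0.17, 0.27, 0.03], [0.25, 0.23, -0.07]]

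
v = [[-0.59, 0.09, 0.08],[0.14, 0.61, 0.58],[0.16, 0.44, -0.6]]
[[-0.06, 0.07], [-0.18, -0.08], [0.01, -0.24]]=v @ [[0.06,-0.14], [-0.18,-0.26], [-0.14,0.17]]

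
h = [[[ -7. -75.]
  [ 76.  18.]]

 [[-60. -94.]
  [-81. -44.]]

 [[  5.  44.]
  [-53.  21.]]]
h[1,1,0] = -81.0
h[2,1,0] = -53.0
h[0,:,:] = [[-7.0, -75.0], [76.0, 18.0]]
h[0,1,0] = 76.0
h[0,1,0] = 76.0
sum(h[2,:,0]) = -48.0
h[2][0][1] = 44.0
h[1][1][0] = -81.0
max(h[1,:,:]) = -44.0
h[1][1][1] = -44.0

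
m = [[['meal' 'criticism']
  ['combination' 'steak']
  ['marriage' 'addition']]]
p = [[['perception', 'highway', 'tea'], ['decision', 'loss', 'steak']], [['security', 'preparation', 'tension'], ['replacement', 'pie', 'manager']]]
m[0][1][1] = 'steak'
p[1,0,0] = 'security'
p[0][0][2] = 'tea'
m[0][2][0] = 'marriage'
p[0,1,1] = 'loss'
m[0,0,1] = 'criticism'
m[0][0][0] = 'meal'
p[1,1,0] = 'replacement'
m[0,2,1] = 'addition'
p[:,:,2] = [['tea', 'steak'], ['tension', 'manager']]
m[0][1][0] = 'combination'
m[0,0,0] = 'meal'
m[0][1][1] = 'steak'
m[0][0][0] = 'meal'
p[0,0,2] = 'tea'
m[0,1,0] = 'combination'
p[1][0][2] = 'tension'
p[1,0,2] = 'tension'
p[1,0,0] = 'security'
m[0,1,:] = ['combination', 'steak']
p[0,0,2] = 'tea'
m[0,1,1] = 'steak'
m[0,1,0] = 'combination'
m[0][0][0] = 'meal'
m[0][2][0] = 'marriage'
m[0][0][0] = 'meal'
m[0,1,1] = 'steak'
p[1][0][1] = 'preparation'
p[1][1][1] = 'pie'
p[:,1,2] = ['steak', 'manager']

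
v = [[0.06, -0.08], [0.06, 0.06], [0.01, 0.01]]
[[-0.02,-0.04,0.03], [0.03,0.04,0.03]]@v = [[-0.00, -0.00], [0.00, 0.0]]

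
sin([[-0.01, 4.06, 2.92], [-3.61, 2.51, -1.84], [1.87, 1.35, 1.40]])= [[11.97, -11.58, 7.05], [10.22, 16.58, 18.14], [4.62, -13.15, -2.54]]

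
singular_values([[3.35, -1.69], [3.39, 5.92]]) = [6.83, 3.74]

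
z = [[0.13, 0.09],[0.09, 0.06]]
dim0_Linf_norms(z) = [0.13, 0.09]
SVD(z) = [[-0.83, -0.56], [-0.56, 0.83]] @ diag([0.1915660395791398, 0.0015660395791398324]) @ [[-0.83, -0.56],  [0.56, -0.83]]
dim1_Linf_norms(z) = [0.13, 0.09]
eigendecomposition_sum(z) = [[0.13,0.09], [0.09,0.06]] + [[-0.0, 0.00], [0.00, -0.0]]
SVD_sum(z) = [[0.13, 0.09], [0.09, 0.06]] + [[-0.0, 0.00],[0.00, -0.00]]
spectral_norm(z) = 0.19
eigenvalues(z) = [0.19, -0.0]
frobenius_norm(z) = 0.19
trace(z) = 0.19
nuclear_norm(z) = 0.19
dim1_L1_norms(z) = [0.22, 0.15]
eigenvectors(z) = [[0.83, -0.56],[0.56, 0.83]]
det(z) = -0.00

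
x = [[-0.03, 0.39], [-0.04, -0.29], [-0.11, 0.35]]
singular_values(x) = [0.6, 0.1]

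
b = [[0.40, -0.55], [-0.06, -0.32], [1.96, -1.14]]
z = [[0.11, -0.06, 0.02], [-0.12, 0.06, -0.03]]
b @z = [[0.11, -0.06, 0.02], [0.03, -0.02, 0.01], [0.35, -0.19, 0.07]]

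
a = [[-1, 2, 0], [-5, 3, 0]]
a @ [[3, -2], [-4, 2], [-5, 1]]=[[-11, 6], [-27, 16]]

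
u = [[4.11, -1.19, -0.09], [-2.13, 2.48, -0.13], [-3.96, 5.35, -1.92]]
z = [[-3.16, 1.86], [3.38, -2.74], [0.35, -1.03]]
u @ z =[[-17.04, 11.00], [15.07, -10.62], [29.92, -20.05]]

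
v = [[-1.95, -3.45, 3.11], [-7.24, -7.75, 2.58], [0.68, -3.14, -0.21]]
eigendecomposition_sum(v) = [[-2.82, -2.72, 1.73], [-8.49, -8.17, 5.2], [-2.71, -2.61, 1.66]] + [[1.32, -0.72, 0.86], [-0.66, 0.35, -0.43], [1.13, -0.61, 0.74]] + [[-0.45, -0.02, 0.52],[1.91, 0.07, -2.2],[2.26, 0.08, -2.61]]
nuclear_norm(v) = 16.75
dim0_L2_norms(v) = [7.53, 9.05, 4.05]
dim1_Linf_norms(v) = [3.45, 7.75, 3.14]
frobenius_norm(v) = 12.45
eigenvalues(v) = [-9.33, 2.41, -2.99]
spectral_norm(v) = 11.97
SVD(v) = [[-0.39, 0.18, -0.90], [-0.91, -0.24, 0.34], [-0.15, 0.95, 0.25]] @ diag([11.968664166477788, 2.7008651637614998, 2.0823317308368745]) @ [[0.60,0.74,-0.29],[0.75,-0.65,-0.1],[-0.26,-0.16,-0.95]]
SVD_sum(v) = [[-2.81, -3.44, 1.37], [-6.57, -8.05, 3.2], [-1.12, -1.37, 0.54]] + [[0.36, -0.31, -0.05], [-0.48, 0.42, 0.06], [1.94, -1.68, -0.25]] + [[0.5, 0.30, 1.79], [-0.19, -0.12, -0.68], [-0.14, -0.09, -0.50]]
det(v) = 67.31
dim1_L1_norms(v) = [8.51, 17.57, 4.03]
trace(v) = -9.91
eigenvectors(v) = [[-0.30, -0.71, -0.15], [-0.91, 0.35, 0.64], [-0.29, -0.61, 0.76]]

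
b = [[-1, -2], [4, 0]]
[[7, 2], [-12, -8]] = b @[[-3, -2], [-2, 0]]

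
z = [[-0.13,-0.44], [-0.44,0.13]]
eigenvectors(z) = [[-0.8, 0.60], [-0.6, -0.8]]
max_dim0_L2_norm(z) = 0.46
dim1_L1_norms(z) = [0.57, 0.57]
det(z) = -0.21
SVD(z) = [[-0.96,-0.28], [0.28,-0.96]] @ diag([0.4588027898781785, 0.4588027898781784]) @ [[0.0, 1.00],[1.0, 0.00]]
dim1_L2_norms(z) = [0.46, 0.46]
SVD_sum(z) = [[0.0, -0.44], [0.00, 0.13]] + [[-0.13, 0.00], [-0.44, 0.00]]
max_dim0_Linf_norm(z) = 0.44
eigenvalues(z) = [-0.46, 0.46]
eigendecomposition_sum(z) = [[-0.29, -0.22], [-0.22, -0.16]] + [[0.16, -0.22], [-0.22, 0.29]]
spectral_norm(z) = 0.46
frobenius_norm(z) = 0.65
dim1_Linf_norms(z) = [0.44, 0.44]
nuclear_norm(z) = 0.92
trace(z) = 0.00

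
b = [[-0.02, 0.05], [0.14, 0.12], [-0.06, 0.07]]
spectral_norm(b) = 0.19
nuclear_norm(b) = 0.29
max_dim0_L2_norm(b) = 0.15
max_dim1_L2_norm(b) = 0.18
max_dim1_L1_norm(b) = 0.26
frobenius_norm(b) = 0.21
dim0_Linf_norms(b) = [0.14, 0.12]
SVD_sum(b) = [[0.01, 0.01],  [0.14, 0.13],  [0.0, 0.0]] + [[-0.03, 0.04], [0.0, -0.01], [-0.06, 0.07]]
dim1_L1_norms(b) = [0.07, 0.26, 0.13]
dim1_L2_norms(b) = [0.05, 0.18, 0.09]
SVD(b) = [[0.10, -0.48], [0.99, 0.07], [0.02, -0.88]] @ diag([0.18529668482926173, 0.10519096249814067]) @ [[0.73, 0.68], [0.68, -0.73]]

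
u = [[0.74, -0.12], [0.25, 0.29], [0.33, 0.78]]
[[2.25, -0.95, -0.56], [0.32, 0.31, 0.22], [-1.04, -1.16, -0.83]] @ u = [[1.24, -0.98],[0.39, 0.22],[-1.33, -0.86]]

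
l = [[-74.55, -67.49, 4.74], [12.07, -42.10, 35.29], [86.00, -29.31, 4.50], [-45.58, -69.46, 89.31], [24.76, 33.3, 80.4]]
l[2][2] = 4.5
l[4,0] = 24.76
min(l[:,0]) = -74.55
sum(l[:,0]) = 2.7000000000000064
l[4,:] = [24.76, 33.3, 80.4]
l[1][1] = -42.1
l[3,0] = -45.58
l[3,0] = -45.58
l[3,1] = -69.46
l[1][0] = 12.07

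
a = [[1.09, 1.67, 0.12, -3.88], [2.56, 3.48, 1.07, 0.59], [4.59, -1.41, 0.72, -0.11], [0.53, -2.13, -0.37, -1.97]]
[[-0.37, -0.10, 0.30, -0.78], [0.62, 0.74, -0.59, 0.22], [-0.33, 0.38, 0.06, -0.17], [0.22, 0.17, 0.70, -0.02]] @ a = [[0.30, 0.27, 0.35, 2.88], [-0.02, 3.97, 0.36, -2.34], [0.8, 1.05, 0.47, 1.83], [3.88, 0.01, 0.72, -0.79]]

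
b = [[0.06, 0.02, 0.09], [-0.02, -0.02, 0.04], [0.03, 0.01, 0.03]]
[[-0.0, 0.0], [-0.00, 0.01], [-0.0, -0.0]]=b @ [[-0.02, -0.06], [0.05, -0.11], [-0.01, 0.08]]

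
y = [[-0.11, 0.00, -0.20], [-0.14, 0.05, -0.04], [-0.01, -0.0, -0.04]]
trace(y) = -0.10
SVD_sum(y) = [[-0.14, 0.02, -0.17], [-0.08, 0.01, -0.10], [-0.02, 0.00, -0.03]] + [[0.03, -0.02, -0.03], [-0.06, 0.04, 0.06], [0.01, -0.01, -0.01]] + [[-0.0, -0.00, 0.0],[0.0, 0.0, -0.0],[0.0, 0.00, -0.00]]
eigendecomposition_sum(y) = [[0.0, 0.00, 0.0], [-0.05, 0.05, 0.09], [0.0, 0.0, 0.00]] + [[-0.11, -0.0, -0.23], [-0.08, -0.0, -0.18], [-0.01, -0.0, -0.03]] + [[-0.0, -0.0, 0.03], [-0.01, -0.00, 0.06], [0.0, -0.0, -0.01]]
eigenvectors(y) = [[0.00, -0.78, 0.48], [1.00, -0.62, 0.85], [0.0, -0.09, -0.22]]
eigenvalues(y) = [0.05, -0.13, -0.02]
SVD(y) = [[-0.86, 0.46, -0.21], [-0.48, -0.87, 0.08], [-0.14, 0.17, 0.98]] @ diag([0.25813566320444653, 0.10414439278738909, 0.004463724111833442]) @ [[0.64, -0.09, 0.77], [0.67, -0.42, -0.61], [0.38, 0.90, -0.20]]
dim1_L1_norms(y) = [0.31, 0.23, 0.05]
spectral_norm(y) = 0.26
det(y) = 0.00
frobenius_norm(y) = 0.28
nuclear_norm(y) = 0.37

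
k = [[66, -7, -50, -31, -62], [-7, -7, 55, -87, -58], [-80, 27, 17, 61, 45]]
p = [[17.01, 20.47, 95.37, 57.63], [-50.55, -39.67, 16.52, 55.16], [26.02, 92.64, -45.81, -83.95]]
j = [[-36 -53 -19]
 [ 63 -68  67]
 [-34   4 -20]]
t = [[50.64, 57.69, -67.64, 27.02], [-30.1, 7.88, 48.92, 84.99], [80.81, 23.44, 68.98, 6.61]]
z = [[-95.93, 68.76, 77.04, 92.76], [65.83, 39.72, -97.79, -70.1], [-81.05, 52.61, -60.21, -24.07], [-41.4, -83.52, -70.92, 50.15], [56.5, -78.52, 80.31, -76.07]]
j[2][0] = -34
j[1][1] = -68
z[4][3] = -76.07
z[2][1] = 52.61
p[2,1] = 92.64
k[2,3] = 61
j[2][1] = 4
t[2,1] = 23.44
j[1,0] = 63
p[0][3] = 57.63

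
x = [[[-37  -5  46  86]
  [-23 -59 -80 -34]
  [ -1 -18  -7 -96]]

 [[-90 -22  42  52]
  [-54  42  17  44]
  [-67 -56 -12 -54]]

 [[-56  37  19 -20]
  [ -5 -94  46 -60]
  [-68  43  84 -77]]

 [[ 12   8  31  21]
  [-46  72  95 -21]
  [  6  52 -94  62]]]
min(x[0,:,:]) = -96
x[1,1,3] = 44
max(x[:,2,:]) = 84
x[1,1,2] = 17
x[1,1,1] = 42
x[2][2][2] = 84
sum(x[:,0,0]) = -171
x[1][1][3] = 44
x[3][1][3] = -21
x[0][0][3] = 86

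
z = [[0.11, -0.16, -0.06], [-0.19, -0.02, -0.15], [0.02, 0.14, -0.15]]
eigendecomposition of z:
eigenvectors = [[(-0.83+0j), -0.03+0.38j, -0.03-0.38j], [0.54+0.00j, (0.04+0.63j), (0.04-0.63j)], [(0.16+0j), (0.67+0j), (0.67-0j)]]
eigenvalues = [(0.23+0j), (-0.14+0.14j), (-0.14-0.14j)]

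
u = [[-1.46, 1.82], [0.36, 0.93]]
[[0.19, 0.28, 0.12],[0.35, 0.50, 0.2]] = u @ [[0.23,0.32,0.13], [0.29,0.41,0.17]]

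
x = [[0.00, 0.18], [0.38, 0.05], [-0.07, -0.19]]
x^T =[[0.00, 0.38, -0.07], [0.18, 0.05, -0.19]]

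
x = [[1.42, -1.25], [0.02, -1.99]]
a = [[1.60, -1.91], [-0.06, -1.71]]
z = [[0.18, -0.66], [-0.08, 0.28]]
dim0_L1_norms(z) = [0.26, 0.94]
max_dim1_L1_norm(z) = 0.84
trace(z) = 0.46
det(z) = -0.00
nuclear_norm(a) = 3.85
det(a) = -2.85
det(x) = -2.80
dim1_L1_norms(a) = [3.51, 1.77]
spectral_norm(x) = 2.51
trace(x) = -0.57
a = z + x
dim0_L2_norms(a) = [1.6, 2.56]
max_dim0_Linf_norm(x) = 1.99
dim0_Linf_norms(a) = [1.6, 1.91]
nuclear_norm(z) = 0.75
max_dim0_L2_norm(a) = 2.56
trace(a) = -0.11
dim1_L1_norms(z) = [0.84, 0.36]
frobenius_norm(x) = 2.75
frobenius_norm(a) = 3.02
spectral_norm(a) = 2.85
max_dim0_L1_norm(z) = 0.94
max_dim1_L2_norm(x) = 1.99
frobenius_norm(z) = 0.74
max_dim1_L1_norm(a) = 3.51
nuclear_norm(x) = 3.63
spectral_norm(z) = 0.74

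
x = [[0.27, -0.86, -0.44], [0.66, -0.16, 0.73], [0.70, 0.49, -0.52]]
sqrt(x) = [[(0.79+0.02j), (-0.53+0.08j), (-0.27-0.1j)], [(0.41+0.08j), 0.52+0.35j, 0.45-0.47j], [(0.44-0.1j), 0.31-0.47j, (0.3+0.63j)]]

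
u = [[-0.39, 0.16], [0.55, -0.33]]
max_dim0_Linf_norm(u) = 0.55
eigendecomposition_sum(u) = [[-0.36, 0.18],[0.61, -0.30]] + [[-0.03, -0.02],[-0.06, -0.03]]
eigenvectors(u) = [[-0.51, -0.44], [0.86, -0.90]]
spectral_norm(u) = 0.77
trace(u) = -0.72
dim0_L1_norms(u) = [0.94, 0.49]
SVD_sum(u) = [[-0.37, 0.20],[0.56, -0.3]] + [[-0.02, -0.04], [-0.01, -0.03]]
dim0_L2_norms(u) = [0.67, 0.37]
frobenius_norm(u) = 0.77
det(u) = 0.04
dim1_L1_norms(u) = [0.55, 0.88]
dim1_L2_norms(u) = [0.42, 0.64]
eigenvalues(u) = [-0.66, -0.06]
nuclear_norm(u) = 0.82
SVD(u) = [[-0.55, 0.84],[0.84, 0.55]] @ diag([0.7656856724651567, 0.0531549713722143]) @ [[0.88, -0.48], [-0.48, -0.88]]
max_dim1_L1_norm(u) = 0.88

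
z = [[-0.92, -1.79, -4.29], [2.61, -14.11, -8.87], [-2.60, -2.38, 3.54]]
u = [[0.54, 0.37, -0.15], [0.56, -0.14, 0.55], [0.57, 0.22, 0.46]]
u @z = [[0.86, -5.83, -6.13],[-2.31, -0.34, 0.79],[-1.15, -5.22, -2.77]]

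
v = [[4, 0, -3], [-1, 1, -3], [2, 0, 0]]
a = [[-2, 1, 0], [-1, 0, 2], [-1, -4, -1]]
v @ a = [[-5, 16, 3], [4, 11, 5], [-4, 2, 0]]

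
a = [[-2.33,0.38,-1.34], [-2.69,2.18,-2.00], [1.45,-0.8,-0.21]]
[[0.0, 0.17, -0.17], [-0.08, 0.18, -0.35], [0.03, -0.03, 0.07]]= a @ [[-0.01, -0.04, 0.02],[-0.05, -0.02, -0.07],[0.0, -0.06, 0.07]]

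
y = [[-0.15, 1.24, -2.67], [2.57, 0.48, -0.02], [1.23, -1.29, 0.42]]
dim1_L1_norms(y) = [4.06, 3.07, 2.94]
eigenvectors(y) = [[(-0.3+0.43j), (-0.3-0.43j), (-0.58+0j)],  [0.61+0.00j, (0.61-0j), (-0.8+0j)],  [0.50+0.31j, 0.50-0.31j, 0.17+0.00j]]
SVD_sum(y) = [[-1.19, 1.26, -2.05],[0.40, -0.42, 0.69],[0.66, -0.69, 1.12]] + [[1.04, 0.27, -0.44], [2.17, 0.56, -0.92], [0.58, 0.15, -0.24]] + [[-0.00,  -0.30,  -0.18], [0.00,  0.34,  0.21], [-0.0,  -0.75,  -0.46]]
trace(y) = 0.75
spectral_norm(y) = 3.19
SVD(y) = [[-0.84,-0.42,0.34], [0.28,-0.88,-0.39], [0.46,-0.23,0.86]] @ diag([3.193049439714094, 2.763016583214748, 1.0238528392409747]) @ [[0.44, -0.47, 0.76], [-0.90, -0.23, 0.38], [-0.00, -0.85, -0.53]]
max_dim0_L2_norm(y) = 2.85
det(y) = 9.03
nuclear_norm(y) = 6.98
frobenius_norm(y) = 4.34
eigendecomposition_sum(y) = [[-0.39+0.61j, 0.10-0.44j, -0.89+0.02j], [(0.84-0.03j), -0.48+0.20j, (0.61+0.84j)], [(0.71+0.4j), (-0.49-0.08j), 0.08+0.99j]] + [[(-0.39-0.61j), (0.1+0.44j), -0.89-0.02j], [0.84+0.03j, -0.48-0.20j, 0.61-0.84j], [(0.71-0.4j), (-0.49+0.08j), 0.08-0.99j]] + [[0.64+0.00j, (1.04+0j), -0.89+0.00j], [(0.88+0j), (1.45+0j), -1.24+0.00j], [(-0.18-0j), -0.30-0.00j, 0.26-0.00j]]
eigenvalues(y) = [(-0.8+1.8j), (-0.8-1.8j), (2.34+0j)]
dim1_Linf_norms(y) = [2.67, 2.57, 1.29]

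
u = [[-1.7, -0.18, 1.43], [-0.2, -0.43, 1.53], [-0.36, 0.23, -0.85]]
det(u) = -0.18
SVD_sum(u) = [[-1.14, -0.35, 1.76], [-0.78, -0.24, 1.2], [0.29, 0.09, -0.45]] + [[-0.56, 0.16, -0.33], [0.58, -0.16, 0.34], [-0.65, 0.18, -0.39]] + [[0.00, 0.01, 0.0], [-0.00, -0.03, -0.01], [-0.0, -0.04, -0.01]]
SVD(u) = [[-0.81, 0.54, -0.23], [-0.55, -0.56, 0.62], [0.21, 0.63, 0.75]] @ diag([2.6275133423788968, 1.237413000722417, 0.0555220790678566]) @ [[0.54, 0.16, -0.83],[-0.84, 0.23, -0.5],[-0.11, -0.96, -0.26]]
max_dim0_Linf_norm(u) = 1.7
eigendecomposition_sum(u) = [[-0j, -0.01+0.00j, -0.01+0.00j], [(0.02-0j), (-0.06+0j), -0.07+0.00j], [0.01-0.00j, (-0.01+0j), (-0.02+0j)]] + [[(-0.85+0.05j),-0.09-0.39j,(0.72+1.57j)], [(-0.11+0.38j),(-0.19-0.02j),(0.8-0.07j)], [-0.18-0.29j,0.12-0.11j,-0.42+0.56j]] + [[-0.85-0.05j, -0.09+0.39j, 0.72-1.57j], [(-0.11-0.38j), -0.19+0.02j, (0.8+0.07j)], [(-0.18+0.29j), (0.12+0.11j), -0.42-0.56j]]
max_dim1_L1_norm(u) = 3.31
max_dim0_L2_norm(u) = 2.26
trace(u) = -2.98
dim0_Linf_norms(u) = [1.7, 0.43, 1.53]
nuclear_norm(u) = 3.92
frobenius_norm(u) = 2.90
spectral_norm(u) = 2.63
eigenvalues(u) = [(-0.07+0j), (-1.45+0.59j), (-1.45-0.59j)]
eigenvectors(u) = [[(-0.1+0j), (-0.85+0j), (-0.85-0j)], [(-0.97+0j), (-0.14+0.37j), -0.14-0.37j], [-0.24+0.00j, (-0.16-0.3j), (-0.16+0.3j)]]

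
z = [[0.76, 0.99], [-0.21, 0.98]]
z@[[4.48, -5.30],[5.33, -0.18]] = [[8.68,-4.21], [4.28,0.94]]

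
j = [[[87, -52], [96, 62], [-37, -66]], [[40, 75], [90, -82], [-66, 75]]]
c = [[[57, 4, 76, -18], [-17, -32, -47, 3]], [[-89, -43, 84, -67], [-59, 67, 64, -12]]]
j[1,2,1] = 75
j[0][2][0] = -37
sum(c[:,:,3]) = -94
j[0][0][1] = -52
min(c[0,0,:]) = -18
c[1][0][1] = -43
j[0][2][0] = -37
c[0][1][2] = -47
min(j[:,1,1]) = -82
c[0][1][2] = -47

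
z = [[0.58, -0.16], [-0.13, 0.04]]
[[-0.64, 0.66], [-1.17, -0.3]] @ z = [[-0.46, 0.13], [-0.64, 0.18]]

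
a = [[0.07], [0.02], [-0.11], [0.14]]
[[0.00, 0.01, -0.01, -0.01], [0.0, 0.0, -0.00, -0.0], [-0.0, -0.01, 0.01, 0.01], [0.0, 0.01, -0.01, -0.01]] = a@[[0.01, 0.09, -0.08, -0.08]]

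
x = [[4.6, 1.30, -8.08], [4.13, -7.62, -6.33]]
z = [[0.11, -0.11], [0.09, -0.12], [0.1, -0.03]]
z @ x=[[0.05, 0.98, -0.19], [-0.08, 1.03, 0.03], [0.34, 0.36, -0.62]]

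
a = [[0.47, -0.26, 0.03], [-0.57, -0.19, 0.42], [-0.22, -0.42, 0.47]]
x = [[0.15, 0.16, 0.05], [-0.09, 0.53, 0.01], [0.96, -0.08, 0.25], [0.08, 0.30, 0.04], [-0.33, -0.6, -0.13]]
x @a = [[-0.03,-0.09,0.10], [-0.35,-0.08,0.22], [0.44,-0.34,0.11], [-0.14,-0.09,0.15], [0.22,0.25,-0.32]]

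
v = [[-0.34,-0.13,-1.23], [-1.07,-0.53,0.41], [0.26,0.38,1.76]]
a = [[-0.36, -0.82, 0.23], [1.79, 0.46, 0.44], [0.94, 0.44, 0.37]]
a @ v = [[1.06, 0.57, 0.51], [-0.99, -0.31, -1.24], [-0.69, -0.21, -0.32]]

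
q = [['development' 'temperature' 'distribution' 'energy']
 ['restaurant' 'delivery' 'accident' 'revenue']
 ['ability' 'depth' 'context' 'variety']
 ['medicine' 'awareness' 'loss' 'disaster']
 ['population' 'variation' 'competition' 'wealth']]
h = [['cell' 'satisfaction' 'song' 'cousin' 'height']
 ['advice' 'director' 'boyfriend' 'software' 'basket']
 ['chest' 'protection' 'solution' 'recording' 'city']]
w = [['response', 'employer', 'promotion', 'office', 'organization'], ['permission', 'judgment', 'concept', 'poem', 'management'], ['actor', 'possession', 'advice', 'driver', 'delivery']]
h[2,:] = ['chest', 'protection', 'solution', 'recording', 'city']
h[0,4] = 'height'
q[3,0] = 'medicine'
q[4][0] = 'population'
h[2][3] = 'recording'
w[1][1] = 'judgment'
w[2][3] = 'driver'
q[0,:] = ['development', 'temperature', 'distribution', 'energy']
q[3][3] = 'disaster'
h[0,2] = 'song'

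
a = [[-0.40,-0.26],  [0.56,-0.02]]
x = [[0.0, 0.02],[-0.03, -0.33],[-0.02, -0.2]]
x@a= [[0.01, -0.00], [-0.17, 0.01], [-0.1, 0.01]]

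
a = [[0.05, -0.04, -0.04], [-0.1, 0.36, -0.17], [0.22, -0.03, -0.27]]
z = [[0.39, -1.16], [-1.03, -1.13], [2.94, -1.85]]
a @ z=[[-0.06,  0.06], [-0.91,  0.02], [-0.68,  0.28]]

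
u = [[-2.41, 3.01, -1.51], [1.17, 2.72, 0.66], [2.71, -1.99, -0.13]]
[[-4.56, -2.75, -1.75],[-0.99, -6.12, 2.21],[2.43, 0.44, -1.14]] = u @[[0.39, -1.14, -0.06], [-0.75, -1.78, 0.36], [0.9, 0.09, 1.97]]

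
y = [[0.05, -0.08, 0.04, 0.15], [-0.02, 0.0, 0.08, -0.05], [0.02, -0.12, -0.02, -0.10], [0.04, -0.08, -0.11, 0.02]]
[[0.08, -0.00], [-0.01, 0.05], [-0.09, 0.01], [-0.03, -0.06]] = y@[[-0.17, -0.4], [0.16, -0.13], [0.19, 0.46], [0.61, -0.08]]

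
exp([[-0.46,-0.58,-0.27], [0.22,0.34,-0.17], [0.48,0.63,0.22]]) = [[0.53, -0.61, -0.18], [0.16, 1.27, -0.24], [0.48, 0.65, 1.12]]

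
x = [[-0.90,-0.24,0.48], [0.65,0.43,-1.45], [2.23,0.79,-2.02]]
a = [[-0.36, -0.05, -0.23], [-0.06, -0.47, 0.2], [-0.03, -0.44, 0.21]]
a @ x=[[-0.22, -0.12, 0.36], [0.19, -0.03, 0.25], [0.21, -0.02, 0.20]]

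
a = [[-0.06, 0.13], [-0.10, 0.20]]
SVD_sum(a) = [[-0.06, 0.13],[-0.10, 0.20]] + [[0.00, 0.0], [-0.00, -0.0]]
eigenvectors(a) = [[-0.89, -0.56], [-0.46, -0.83]]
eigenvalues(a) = [0.01, 0.13]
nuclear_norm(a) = 0.27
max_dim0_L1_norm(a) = 0.33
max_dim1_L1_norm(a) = 0.3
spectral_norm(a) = 0.27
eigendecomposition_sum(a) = [[0.01,-0.01], [0.01,-0.0]] + [[-0.07, 0.14],[-0.11, 0.20]]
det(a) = 0.00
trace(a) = 0.14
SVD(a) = [[-0.54, -0.84],  [-0.84, 0.54]] @ diag([0.26549164346138665, 0.003766596895338629]) @ [[0.44,-0.90],  [-0.90,-0.44]]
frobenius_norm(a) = 0.27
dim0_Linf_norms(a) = [0.1, 0.2]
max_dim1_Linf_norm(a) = 0.2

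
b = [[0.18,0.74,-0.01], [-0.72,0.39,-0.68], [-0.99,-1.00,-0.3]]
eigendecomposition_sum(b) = [[0.14+0.44j, 0.11-0.09j, 0.15+0.22j],[-0.32-0.21j, -0.03+0.12j, (-0.21-0.07j)],[(-0.58-0.5j), -0.08+0.23j, -0.40-0.18j]] + [[0.14-0.44j, 0.11+0.09j, (0.15-0.22j)], [(-0.32+0.21j), -0.03-0.12j, (-0.21+0.07j)], [-0.58+0.50j, (-0.08-0.23j), (-0.4+0.18j)]] + [[(-0.1+0j), 0.51-0.00j, (-0.3+0j)], [-0.09+0.00j, (0.44-0j), -0.26+0.00j], [(0.17-0j), (-0.83+0j), (0.5-0j)]]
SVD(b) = [[-0.38, -0.42, 0.83], [0.27, -0.90, -0.33], [0.89, 0.1, 0.45]] @ diag([1.6185440456066056, 1.0734162158217835, 0.10579603037091834]) @ [[-0.7, -0.65, -0.28], [0.44, -0.71, 0.55], [-0.55, 0.26, 0.79]]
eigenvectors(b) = [[(0.41+0.25j),0.41-0.25j,-0.48+0.00j], [(-0.39+0.05j),(-0.39-0.05j),(-0.41+0j)], [(-0.79+0j),-0.79-0.00j,(0.78+0j)]]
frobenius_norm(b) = 1.95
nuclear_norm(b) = 2.80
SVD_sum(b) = [[0.43, 0.40, 0.17],[-0.31, -0.29, -0.12],[-1.01, -0.94, -0.4]] + [[-0.20, 0.32, -0.25],[-0.43, 0.69, -0.53],[0.05, -0.08, 0.06]] + [[-0.05, 0.02, 0.07], [0.02, -0.01, -0.03], [-0.03, 0.01, 0.04]]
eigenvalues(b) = [(-0.28+0.37j), (-0.28-0.37j), (0.84+0j)]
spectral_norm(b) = 1.62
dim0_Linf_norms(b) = [0.99, 1.0, 0.68]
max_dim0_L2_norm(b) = 1.3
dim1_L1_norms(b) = [0.93, 1.79, 2.29]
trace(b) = 0.27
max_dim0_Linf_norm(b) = 1.0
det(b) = 0.18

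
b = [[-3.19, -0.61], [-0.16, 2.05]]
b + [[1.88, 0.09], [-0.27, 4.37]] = [[-1.31, -0.52], [-0.43, 6.42]]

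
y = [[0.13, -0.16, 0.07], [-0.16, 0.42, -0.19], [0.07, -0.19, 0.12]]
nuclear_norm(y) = 0.67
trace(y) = 0.67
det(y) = 0.00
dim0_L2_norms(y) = [0.22, 0.49, 0.24]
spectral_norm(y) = 0.58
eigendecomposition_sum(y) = [[0.08, -0.18, 0.08], [-0.18, 0.41, -0.20], [0.08, -0.2, 0.09]] + [[0.05,0.01,-0.02],[0.01,0.00,-0.00],[-0.02,-0.0,0.01]] + [[0.0, 0.00, 0.00], [0.00, 0.01, 0.01], [0.0, 0.01, 0.02]]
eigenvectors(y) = [[0.36, -0.92, 0.17], [-0.84, -0.24, 0.48], [0.4, 0.31, 0.86]]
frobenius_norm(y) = 0.58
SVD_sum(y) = [[0.08, -0.18, 0.08],[-0.18, 0.41, -0.2],[0.08, -0.2, 0.09]] + [[0.05, 0.01, -0.02], [0.01, 0.0, -0.00], [-0.02, -0.00, 0.01]] + [[0.0, 0.00, 0.00], [0.0, 0.01, 0.01], [0.0, 0.01, 0.02]]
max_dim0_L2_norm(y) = 0.49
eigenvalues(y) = [0.58, 0.06, 0.03]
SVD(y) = [[-0.36, -0.92, 0.17],[0.84, -0.24, 0.48],[-0.4, 0.31, 0.86]] @ diag([0.5797935468611825, 0.06341771433438444, 0.026788738804433006]) @ [[-0.36, 0.84, -0.4], [-0.92, -0.24, 0.31], [0.17, 0.48, 0.86]]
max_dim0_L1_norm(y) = 0.77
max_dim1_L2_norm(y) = 0.49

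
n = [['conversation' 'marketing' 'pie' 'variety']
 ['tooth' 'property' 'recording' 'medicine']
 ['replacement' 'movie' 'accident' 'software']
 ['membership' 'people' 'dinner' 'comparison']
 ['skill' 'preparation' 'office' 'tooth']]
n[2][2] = 'accident'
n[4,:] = ['skill', 'preparation', 'office', 'tooth']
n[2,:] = ['replacement', 'movie', 'accident', 'software']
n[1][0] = 'tooth'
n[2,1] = 'movie'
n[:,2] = ['pie', 'recording', 'accident', 'dinner', 'office']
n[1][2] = 'recording'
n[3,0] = 'membership'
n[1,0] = 'tooth'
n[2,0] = 'replacement'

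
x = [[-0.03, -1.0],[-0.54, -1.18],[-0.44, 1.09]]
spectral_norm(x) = 1.90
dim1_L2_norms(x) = [1.0, 1.3, 1.18]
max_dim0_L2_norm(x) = 1.89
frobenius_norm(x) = 2.02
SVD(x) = [[-0.53,-0.04], [-0.64,0.68], [0.56,0.73]] @ diag([1.8952128833644208, 0.6890341985195781]) @ [[0.06,  1.00],[-1.0,  0.06]]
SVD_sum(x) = [[-0.06,-1.0], [-0.07,-1.21], [0.06,1.06]] + [[0.03, -0.00], [-0.47, 0.03], [-0.50, 0.03]]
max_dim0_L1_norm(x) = 3.27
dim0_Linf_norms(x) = [0.54, 1.18]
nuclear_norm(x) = 2.58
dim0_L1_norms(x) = [1.01, 3.27]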